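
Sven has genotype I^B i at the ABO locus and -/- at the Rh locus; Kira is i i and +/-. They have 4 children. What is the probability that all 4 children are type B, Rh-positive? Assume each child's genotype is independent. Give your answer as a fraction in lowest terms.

ABO cross I^B i × i i → 1/2 O, 1/2 B.
Rh cross -/- × +/- → 1/2 Rh+, 1/2 Rh-; so P(type B, Rh-positive) = 1/2 × 1/2 = 1/4 per child.
All 4 independent: (1/4)^4 = 1/256.

1/256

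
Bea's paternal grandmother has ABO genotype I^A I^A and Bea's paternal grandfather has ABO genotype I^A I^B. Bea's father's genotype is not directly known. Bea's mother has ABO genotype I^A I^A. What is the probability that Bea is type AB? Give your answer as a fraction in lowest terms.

1/4

Bea's father's ABO genotype from I^A I^A × I^A I^B: 1/2 I^A I^A, 1/2 I^A I^B.
Crossing each possibility with the mother I^A I^A and summing P(type AB): 1/2·0 + 1/2·1/2 = 1/4.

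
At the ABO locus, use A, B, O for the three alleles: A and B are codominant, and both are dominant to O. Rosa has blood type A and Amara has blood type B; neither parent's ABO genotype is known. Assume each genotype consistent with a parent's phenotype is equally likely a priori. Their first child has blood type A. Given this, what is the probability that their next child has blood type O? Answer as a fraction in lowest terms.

Possible genotypes: Rosa ∈ {AA, AO}; Amara ∈ {BB, BO}.
Weight each parental genotype pair by prior × P(type-A child):
  AA × BO: posterior weight 2/3; P(next child type O) = 0.
  AO × BO: posterior weight 1/3; P(next child type O) = 1/4.
Weighted sum = 1/12.

1/12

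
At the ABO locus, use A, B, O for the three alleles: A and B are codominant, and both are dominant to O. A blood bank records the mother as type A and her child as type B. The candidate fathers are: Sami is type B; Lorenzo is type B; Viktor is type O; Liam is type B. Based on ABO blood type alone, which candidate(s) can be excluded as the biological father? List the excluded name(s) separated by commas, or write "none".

Viktor

A candidate is excluded only if no genotype consistent with his phenotype could produce a type B child with a type A mother.
Viktor (type O): no genotype consistent with that phenotype can produce a type-B child with a type-A mother.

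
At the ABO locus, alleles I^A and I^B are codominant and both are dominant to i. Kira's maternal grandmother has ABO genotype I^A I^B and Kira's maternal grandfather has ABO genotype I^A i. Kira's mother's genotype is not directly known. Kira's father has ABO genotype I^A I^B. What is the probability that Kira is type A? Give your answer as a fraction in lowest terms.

3/8

Kira's mother's ABO genotype from I^A I^B × I^A i: 1/4 I^A I^A, 1/4 I^A I^B, 1/4 I^A i, 1/4 I^B i.
Crossing each possibility with the father I^A I^B and summing P(type A): 1/4·1/2 + 1/4·1/4 + 1/4·1/2 + 1/4·1/4 = 3/8.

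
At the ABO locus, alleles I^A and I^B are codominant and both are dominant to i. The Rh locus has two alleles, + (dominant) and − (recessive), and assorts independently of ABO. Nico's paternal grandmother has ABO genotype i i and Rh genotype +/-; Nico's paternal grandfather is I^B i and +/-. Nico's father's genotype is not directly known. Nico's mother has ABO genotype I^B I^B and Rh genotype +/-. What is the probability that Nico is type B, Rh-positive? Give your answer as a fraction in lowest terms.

Nico's father's ABO genotype from i i × I^B i: 1/2 I^B i, 1/2 i i.
Crossing each possibility with the mother I^B I^B and summing P(type B): 1/2·1 + 1/2·1 = 1.
Similarly for Rh via the father's Rh distribution: P(Rh+) = 3/4.
Independent loci: 1 × 3/4 = 3/4.

3/4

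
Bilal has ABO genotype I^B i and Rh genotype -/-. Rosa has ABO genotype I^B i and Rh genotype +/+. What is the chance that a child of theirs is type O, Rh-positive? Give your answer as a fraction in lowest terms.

1/4

ABO cross I^B i × I^B i → offspring phenotypes: 1/4 O, 3/4 B.
Rh cross -/- × +/+ → 1 Rh+.
Independent loci: P(type O, Rh-positive) = 1/4 × 1 = 1/4.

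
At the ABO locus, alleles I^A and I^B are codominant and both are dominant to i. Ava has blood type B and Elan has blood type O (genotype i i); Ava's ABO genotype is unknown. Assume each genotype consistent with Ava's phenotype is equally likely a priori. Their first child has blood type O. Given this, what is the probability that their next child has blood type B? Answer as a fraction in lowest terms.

1/2

Possible genotypes: Ava ∈ {I^B I^B, I^B i}; Elan ∈ {i i}.
Weight each parental genotype pair by prior × P(type-O child):
  I^B i × i i: posterior weight 1; P(next child type B) = 1/2.
Weighted sum = 1/2.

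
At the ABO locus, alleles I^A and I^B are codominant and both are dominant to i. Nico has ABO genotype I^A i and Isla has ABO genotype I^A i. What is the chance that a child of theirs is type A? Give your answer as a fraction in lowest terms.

ABO cross I^A i × I^A i → offspring phenotypes: 1/4 O, 3/4 A.
So P(type A) = 3/4.

3/4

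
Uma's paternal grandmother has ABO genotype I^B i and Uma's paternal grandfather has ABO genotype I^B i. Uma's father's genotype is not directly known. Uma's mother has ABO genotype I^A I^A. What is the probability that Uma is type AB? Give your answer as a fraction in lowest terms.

1/2

Uma's father's ABO genotype from I^B i × I^B i: 1/4 I^B I^B, 1/2 I^B i, 1/4 i i.
Crossing each possibility with the mother I^A I^A and summing P(type AB): 1/4·1 + 1/2·1/2 + 1/4·0 = 1/2.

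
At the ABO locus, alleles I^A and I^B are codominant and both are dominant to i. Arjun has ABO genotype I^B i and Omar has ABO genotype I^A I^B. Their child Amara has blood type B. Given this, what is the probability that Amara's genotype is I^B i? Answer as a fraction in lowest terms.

1/2

Cross I^B i × I^A I^B → 1/4 I^A I^B, 1/4 I^A i, 1/4 I^B I^B, 1/4 I^B i.
Type-B genotypes among offspring: I^B I^B (1/4), I^B i (1/4); total 1/2.
P(I^B i | type B) = (1/4) / (1/2) = 1/2.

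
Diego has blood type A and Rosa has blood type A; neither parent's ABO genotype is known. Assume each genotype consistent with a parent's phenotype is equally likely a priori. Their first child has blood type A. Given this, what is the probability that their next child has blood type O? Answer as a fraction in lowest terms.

Possible genotypes: Diego ∈ {I^A I^A, I^A i}; Rosa ∈ {I^A I^A, I^A i}.
Weight each parental genotype pair by prior × P(type-A child):
  I^A I^A × I^A I^A: posterior weight 4/15; P(next child type O) = 0.
  I^A I^A × I^A i: posterior weight 4/15; P(next child type O) = 0.
  I^A i × I^A I^A: posterior weight 4/15; P(next child type O) = 0.
  I^A i × I^A i: posterior weight 1/5; P(next child type O) = 1/4.
Weighted sum = 1/20.

1/20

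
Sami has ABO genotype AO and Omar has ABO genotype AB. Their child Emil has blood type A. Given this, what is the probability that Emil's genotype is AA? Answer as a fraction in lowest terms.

1/2

Cross AO × AB → 1/4 AA, 1/4 AB, 1/4 AO, 1/4 BO.
Type-A genotypes among offspring: AA (1/4), AO (1/4); total 1/2.
P(AA | type A) = (1/4) / (1/2) = 1/2.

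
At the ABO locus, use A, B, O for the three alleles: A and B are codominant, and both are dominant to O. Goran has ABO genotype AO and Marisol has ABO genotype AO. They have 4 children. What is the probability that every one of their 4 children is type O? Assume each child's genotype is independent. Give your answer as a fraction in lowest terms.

ABO cross AO × AO → 1/4 O, 3/4 A.
So P(type O) = 1/4 per child.
All 4 independent: (1/4)^4 = 1/256.

1/256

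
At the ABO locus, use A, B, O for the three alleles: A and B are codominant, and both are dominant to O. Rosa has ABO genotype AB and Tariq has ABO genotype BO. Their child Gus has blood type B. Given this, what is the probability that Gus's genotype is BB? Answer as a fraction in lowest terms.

1/2

Cross AB × BO → 1/4 AB, 1/4 AO, 1/4 BB, 1/4 BO.
Type-B genotypes among offspring: BB (1/4), BO (1/4); total 1/2.
P(BB | type B) = (1/4) / (1/2) = 1/2.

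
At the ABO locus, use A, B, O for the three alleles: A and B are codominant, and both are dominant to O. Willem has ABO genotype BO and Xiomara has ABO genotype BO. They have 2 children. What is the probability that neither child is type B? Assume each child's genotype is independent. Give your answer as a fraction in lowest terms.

ABO cross BO × BO → 1/4 O, 3/4 B.
So P(type B) = 3/4 per child.
P(not type B) = 1/4 for one child; (1/4)^2 = 1/16.

1/16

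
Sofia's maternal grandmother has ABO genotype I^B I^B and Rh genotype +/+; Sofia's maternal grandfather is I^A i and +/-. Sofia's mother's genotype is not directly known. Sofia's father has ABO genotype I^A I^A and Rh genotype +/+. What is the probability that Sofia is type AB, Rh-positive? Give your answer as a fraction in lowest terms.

Sofia's mother's ABO genotype from I^B I^B × I^A i: 1/2 I^A I^B, 1/2 I^B i.
Crossing each possibility with the father I^A I^A and summing P(type AB): 1/2·1/2 + 1/2·1/2 = 1/2.
Similarly for Rh via the mother's Rh distribution: P(Rh+) = 1.
Independent loci: 1/2 × 1 = 1/2.

1/2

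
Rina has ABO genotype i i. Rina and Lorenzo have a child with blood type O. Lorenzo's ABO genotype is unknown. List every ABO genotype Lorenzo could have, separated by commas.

For each candidate genotype of Lorenzo, check whether crossing it with i i can produce every observed child phenotype.
  I^A I^A → possible child types {A} ✗
  I^A I^B → possible child types {A, B} ✗
  I^A i → possible child types {O, A} ✓
  I^B I^B → possible child types {B} ✗
  I^B i → possible child types {O, B} ✓
  i i → possible child types {O} ✓

I^A i, I^B i, i i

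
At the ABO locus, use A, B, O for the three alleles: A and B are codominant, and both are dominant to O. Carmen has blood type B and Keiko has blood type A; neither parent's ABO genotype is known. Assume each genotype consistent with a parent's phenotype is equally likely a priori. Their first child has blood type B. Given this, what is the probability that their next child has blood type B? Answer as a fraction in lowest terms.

5/12

Possible genotypes: Carmen ∈ {BB, BO}; Keiko ∈ {AA, AO}.
Weight each parental genotype pair by prior × P(type-B child):
  BB × AO: posterior weight 2/3; P(next child type B) = 1/2.
  BO × AO: posterior weight 1/3; P(next child type B) = 1/4.
Weighted sum = 5/12.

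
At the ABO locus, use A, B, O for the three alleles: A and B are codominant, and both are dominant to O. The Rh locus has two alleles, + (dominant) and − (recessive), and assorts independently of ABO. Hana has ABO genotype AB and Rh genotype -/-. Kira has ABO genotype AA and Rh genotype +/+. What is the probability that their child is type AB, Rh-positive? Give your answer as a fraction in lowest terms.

ABO cross AB × AA → offspring phenotypes: 1/2 A, 1/2 AB.
Rh cross -/- × +/+ → 1 Rh+.
Independent loci: P(type AB, Rh-positive) = 1/2 × 1 = 1/2.

1/2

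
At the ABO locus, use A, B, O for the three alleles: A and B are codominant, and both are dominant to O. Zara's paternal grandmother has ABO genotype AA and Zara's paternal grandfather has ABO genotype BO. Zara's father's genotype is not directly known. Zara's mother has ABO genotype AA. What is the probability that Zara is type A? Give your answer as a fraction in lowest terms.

Zara's father's ABO genotype from AA × BO: 1/2 AB, 1/2 AO.
Crossing each possibility with the mother AA and summing P(type A): 1/2·1/2 + 1/2·1 = 3/4.

3/4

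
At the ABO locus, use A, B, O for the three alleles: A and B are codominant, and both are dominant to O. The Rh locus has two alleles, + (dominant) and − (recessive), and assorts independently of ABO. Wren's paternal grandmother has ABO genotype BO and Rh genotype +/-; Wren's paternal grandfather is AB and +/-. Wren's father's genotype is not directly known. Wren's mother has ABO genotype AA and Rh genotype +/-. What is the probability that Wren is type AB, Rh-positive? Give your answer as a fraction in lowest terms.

Wren's father's ABO genotype from BO × AB: 1/4 AB, 1/4 AO, 1/4 BB, 1/4 BO.
Crossing each possibility with the mother AA and summing P(type AB): 1/4·1/2 + 1/4·0 + 1/4·1 + 1/4·1/2 = 1/2.
Similarly for Rh via the father's Rh distribution: P(Rh+) = 3/4.
Independent loci: 1/2 × 3/4 = 3/8.

3/8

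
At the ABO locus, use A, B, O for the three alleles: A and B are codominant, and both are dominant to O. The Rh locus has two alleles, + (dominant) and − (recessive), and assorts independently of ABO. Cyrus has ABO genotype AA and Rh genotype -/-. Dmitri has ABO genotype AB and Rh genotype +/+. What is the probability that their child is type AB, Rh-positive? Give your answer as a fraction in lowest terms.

ABO cross AA × AB → offspring phenotypes: 1/2 A, 1/2 AB.
Rh cross -/- × +/+ → 1 Rh+.
Independent loci: P(type AB, Rh-positive) = 1/2 × 1 = 1/2.

1/2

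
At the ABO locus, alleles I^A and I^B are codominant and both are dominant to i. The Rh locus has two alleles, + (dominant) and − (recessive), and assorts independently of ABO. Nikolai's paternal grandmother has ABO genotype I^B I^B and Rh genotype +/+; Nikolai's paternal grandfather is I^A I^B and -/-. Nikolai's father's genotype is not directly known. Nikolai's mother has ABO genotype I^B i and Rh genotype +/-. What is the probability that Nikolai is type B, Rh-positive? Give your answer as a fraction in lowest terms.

Nikolai's father's ABO genotype from I^B I^B × I^A I^B: 1/2 I^A I^B, 1/2 I^B I^B.
Crossing each possibility with the mother I^B i and summing P(type B): 1/2·1/2 + 1/2·1 = 3/4.
Similarly for Rh via the father's Rh distribution: P(Rh+) = 3/4.
Independent loci: 3/4 × 3/4 = 9/16.

9/16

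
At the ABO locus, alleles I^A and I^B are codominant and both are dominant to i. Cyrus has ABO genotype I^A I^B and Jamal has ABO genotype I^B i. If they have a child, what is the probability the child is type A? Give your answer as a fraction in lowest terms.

ABO cross I^A I^B × I^B i → offspring phenotypes: 1/4 A, 1/2 B, 1/4 AB.
So P(type A) = 1/4.

1/4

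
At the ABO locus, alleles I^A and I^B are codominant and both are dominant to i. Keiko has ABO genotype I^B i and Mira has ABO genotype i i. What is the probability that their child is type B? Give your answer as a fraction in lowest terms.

ABO cross I^B i × i i → offspring phenotypes: 1/2 O, 1/2 B.
So P(type B) = 1/2.

1/2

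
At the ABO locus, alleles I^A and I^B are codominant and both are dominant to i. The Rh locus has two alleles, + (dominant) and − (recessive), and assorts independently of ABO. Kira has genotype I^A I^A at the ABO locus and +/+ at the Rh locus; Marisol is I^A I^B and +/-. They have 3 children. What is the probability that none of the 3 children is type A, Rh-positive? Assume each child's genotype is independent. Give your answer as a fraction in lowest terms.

ABO cross I^A I^A × I^A I^B → 1/2 A, 1/2 AB.
Rh cross +/+ × +/- → 1 Rh+; so P(type A, Rh-positive) = 1/2 × 1 = 1/2 per child.
P(not type A, Rh-positive) = 1/2 for one child; (1/2)^3 = 1/8.

1/8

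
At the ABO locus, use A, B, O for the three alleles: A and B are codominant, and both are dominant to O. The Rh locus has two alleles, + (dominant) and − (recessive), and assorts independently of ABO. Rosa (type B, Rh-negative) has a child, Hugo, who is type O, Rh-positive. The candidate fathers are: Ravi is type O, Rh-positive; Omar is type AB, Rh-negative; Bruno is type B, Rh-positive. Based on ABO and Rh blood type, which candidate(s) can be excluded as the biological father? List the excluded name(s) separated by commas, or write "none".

Omar

A candidate is excluded only if no genotype consistent with his phenotype could produce a type O, Rh-positive child with a type B, Rh-negative mother.
Omar (type AB, Rh-): no genotype consistent with that phenotype can produce a type-O Rh+ child with a type-B mother.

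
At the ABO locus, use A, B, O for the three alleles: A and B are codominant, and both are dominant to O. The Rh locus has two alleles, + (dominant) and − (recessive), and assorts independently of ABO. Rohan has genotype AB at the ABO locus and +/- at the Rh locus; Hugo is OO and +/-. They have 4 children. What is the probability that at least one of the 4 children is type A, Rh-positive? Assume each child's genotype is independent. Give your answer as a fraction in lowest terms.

ABO cross AB × OO → 1/2 A, 1/2 B.
Rh cross +/- × +/- → 3/4 Rh+, 1/4 Rh-; so P(type A, Rh-positive) = 1/2 × 3/4 = 3/8 per child.
P(none) = (5/8)^4 = 625/4096; P(at least one) = 1 − 625/4096 = 3471/4096.

3471/4096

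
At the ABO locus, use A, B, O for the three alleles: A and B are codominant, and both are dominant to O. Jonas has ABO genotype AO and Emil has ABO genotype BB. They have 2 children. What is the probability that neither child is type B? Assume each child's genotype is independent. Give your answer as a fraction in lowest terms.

ABO cross AO × BB → 1/2 B, 1/2 AB.
So P(type B) = 1/2 per child.
P(not type B) = 1/2 for one child; (1/2)^2 = 1/4.

1/4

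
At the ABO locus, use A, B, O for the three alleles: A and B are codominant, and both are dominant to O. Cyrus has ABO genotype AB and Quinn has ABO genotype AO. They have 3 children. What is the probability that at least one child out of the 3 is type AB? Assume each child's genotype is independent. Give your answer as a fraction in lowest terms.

37/64

ABO cross AB × AO → 1/2 A, 1/4 B, 1/4 AB.
So P(type AB) = 1/4 per child.
P(none) = (3/4)^3 = 27/64; P(at least one) = 1 − 27/64 = 37/64.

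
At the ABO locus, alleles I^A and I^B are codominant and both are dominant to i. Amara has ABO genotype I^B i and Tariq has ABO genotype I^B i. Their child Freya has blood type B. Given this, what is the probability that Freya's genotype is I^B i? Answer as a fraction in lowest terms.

Cross I^B i × I^B i → 1/4 I^B I^B, 1/2 I^B i, 1/4 i i.
Type-B genotypes among offspring: I^B I^B (1/4), I^B i (1/2); total 3/4.
P(I^B i | type B) = (1/2) / (3/4) = 2/3.

2/3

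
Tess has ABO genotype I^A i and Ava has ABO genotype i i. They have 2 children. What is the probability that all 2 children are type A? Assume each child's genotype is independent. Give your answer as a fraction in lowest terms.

1/4

ABO cross I^A i × i i → 1/2 O, 1/2 A.
So P(type A) = 1/2 per child.
All 2 independent: (1/2)^2 = 1/4.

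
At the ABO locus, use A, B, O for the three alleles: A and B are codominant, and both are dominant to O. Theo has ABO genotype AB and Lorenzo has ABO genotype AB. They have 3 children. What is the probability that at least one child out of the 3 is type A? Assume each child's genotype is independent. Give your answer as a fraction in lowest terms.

37/64

ABO cross AB × AB → 1/4 A, 1/4 B, 1/2 AB.
So P(type A) = 1/4 per child.
P(none) = (3/4)^3 = 27/64; P(at least one) = 1 − 27/64 = 37/64.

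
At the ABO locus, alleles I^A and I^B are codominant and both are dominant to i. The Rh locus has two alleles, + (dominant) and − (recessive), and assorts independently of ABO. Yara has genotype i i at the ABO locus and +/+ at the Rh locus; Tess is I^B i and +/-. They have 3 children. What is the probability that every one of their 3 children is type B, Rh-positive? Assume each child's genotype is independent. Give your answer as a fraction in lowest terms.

1/8

ABO cross i i × I^B i → 1/2 O, 1/2 B.
Rh cross +/+ × +/- → 1 Rh+; so P(type B, Rh-positive) = 1/2 × 1 = 1/2 per child.
All 3 independent: (1/2)^3 = 1/8.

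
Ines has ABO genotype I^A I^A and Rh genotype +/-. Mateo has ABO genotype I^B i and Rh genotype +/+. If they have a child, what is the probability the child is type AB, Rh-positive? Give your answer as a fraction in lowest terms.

ABO cross I^A I^A × I^B i → offspring phenotypes: 1/2 A, 1/2 AB.
Rh cross +/- × +/+ → 1 Rh+.
Independent loci: P(type AB, Rh-positive) = 1/2 × 1 = 1/2.

1/2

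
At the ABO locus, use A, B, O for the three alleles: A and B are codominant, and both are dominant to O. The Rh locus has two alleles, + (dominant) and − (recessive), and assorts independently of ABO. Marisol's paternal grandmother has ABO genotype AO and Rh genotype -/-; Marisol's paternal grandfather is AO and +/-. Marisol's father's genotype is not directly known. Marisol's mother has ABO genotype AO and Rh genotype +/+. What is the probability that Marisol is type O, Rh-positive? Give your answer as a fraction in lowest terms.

Marisol's father's ABO genotype from AO × AO: 1/4 AA, 1/2 AO, 1/4 OO.
Crossing each possibility with the mother AO and summing P(type O): 1/4·0 + 1/2·1/4 + 1/4·1/2 = 1/4.
Similarly for Rh via the father's Rh distribution: P(Rh+) = 1.
Independent loci: 1/4 × 1 = 1/4.

1/4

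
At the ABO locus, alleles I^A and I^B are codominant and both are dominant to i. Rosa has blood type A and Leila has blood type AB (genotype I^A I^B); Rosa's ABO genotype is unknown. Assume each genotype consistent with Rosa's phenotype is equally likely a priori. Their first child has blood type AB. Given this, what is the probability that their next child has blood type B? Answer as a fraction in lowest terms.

Possible genotypes: Rosa ∈ {I^A I^A, I^A i}; Leila ∈ {I^A I^B}.
Weight each parental genotype pair by prior × P(type-AB child):
  I^A I^A × I^A I^B: posterior weight 2/3; P(next child type B) = 0.
  I^A i × I^A I^B: posterior weight 1/3; P(next child type B) = 1/4.
Weighted sum = 1/12.

1/12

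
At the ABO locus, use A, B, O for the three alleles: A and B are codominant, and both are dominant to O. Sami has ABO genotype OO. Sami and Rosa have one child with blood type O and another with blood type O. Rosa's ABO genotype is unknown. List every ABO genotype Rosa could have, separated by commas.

For each candidate genotype of Rosa, check whether crossing it with OO can produce every observed child phenotype.
  AA → possible child types {A} ✗
  AB → possible child types {A, B} ✗
  AO → possible child types {O, A} ✓
  BB → possible child types {B} ✗
  BO → possible child types {O, B} ✓
  OO → possible child types {O} ✓

AO, BO, OO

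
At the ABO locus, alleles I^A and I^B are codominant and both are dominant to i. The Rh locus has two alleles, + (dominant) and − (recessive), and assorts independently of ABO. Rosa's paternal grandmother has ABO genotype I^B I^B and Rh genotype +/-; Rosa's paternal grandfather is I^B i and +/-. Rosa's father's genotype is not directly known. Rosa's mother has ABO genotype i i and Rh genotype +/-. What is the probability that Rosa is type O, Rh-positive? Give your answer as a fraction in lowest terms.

3/16

Rosa's father's ABO genotype from I^B I^B × I^B i: 1/2 I^B I^B, 1/2 I^B i.
Crossing each possibility with the mother i i and summing P(type O): 1/2·0 + 1/2·1/2 = 1/4.
Similarly for Rh via the father's Rh distribution: P(Rh+) = 3/4.
Independent loci: 1/4 × 3/4 = 3/16.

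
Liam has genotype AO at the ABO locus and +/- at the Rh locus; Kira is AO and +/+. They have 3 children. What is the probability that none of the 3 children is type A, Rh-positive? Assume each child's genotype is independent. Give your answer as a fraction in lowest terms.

ABO cross AO × AO → 1/4 O, 3/4 A.
Rh cross +/- × +/+ → 1 Rh+; so P(type A, Rh-positive) = 3/4 × 1 = 3/4 per child.
P(not type A, Rh-positive) = 1/4 for one child; (1/4)^3 = 1/64.

1/64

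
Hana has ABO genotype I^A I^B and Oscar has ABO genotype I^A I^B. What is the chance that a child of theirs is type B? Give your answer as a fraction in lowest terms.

1/4

ABO cross I^A I^B × I^A I^B → offspring phenotypes: 1/4 A, 1/4 B, 1/2 AB.
So P(type B) = 1/4.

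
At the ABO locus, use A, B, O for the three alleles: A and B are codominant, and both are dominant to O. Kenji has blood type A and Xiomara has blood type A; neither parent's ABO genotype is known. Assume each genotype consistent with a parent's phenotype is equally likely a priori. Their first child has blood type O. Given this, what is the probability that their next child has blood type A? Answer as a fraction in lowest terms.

Possible genotypes: Kenji ∈ {AA, AO}; Xiomara ∈ {AA, AO}.
Weight each parental genotype pair by prior × P(type-O child):
  AO × AO: posterior weight 1; P(next child type A) = 3/4.
Weighted sum = 3/4.

3/4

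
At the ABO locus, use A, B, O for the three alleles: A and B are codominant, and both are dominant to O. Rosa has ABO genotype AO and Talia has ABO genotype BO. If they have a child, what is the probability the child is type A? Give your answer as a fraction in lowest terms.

1/4

ABO cross AO × BO → offspring phenotypes: 1/4 O, 1/4 A, 1/4 B, 1/4 AB.
So P(type A) = 1/4.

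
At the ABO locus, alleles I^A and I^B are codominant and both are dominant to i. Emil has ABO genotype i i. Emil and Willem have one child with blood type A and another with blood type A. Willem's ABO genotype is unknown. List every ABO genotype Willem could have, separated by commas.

I^A I^A, I^A I^B, I^A i

For each candidate genotype of Willem, check whether crossing it with i i can produce every observed child phenotype.
  I^A I^A → possible child types {A} ✓
  I^A I^B → possible child types {A, B} ✓
  I^A i → possible child types {O, A} ✓
  I^B I^B → possible child types {B} ✗
  I^B i → possible child types {O, B} ✗
  i i → possible child types {O} ✗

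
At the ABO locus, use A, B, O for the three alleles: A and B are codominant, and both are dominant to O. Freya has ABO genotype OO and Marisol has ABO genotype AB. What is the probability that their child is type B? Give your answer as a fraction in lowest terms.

ABO cross OO × AB → offspring phenotypes: 1/2 A, 1/2 B.
So P(type B) = 1/2.

1/2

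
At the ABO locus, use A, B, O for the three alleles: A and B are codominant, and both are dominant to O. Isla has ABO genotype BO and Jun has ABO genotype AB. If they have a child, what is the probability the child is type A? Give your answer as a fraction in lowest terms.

1/4

ABO cross BO × AB → offspring phenotypes: 1/4 A, 1/2 B, 1/4 AB.
So P(type A) = 1/4.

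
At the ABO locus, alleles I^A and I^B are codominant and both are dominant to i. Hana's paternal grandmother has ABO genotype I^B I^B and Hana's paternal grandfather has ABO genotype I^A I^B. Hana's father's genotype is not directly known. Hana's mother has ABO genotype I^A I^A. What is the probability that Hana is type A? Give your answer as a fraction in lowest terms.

Hana's father's ABO genotype from I^B I^B × I^A I^B: 1/2 I^A I^B, 1/2 I^B I^B.
Crossing each possibility with the mother I^A I^A and summing P(type A): 1/2·1/2 + 1/2·0 = 1/4.

1/4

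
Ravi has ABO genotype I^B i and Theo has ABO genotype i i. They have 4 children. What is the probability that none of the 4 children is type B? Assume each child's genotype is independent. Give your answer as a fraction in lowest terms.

ABO cross I^B i × i i → 1/2 O, 1/2 B.
So P(type B) = 1/2 per child.
P(not type B) = 1/2 for one child; (1/2)^4 = 1/16.

1/16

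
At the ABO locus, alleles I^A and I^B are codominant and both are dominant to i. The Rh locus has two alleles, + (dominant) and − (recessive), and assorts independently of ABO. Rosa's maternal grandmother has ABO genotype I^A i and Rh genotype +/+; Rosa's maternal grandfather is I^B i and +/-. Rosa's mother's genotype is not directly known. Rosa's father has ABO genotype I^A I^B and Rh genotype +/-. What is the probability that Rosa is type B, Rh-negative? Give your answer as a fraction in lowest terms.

3/64

Rosa's mother's ABO genotype from I^A i × I^B i: 1/4 I^A I^B, 1/4 I^A i, 1/4 I^B i, 1/4 i i.
Crossing each possibility with the father I^A I^B and summing P(type B): 1/4·1/4 + 1/4·1/4 + 1/4·1/2 + 1/4·1/2 = 3/8.
Similarly for Rh via the mother's Rh distribution: P(Rh-) = 1/8.
Independent loci: 3/8 × 1/8 = 3/64.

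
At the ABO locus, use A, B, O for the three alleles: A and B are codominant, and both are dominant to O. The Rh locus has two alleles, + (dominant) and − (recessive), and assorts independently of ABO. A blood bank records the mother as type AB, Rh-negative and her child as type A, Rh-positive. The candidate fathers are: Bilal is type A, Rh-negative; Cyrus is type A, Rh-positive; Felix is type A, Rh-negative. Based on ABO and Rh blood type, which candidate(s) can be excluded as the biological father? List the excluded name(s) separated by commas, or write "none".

Bilal, Felix

A candidate is excluded only if no genotype consistent with his phenotype could produce a type A, Rh-positive child with a type AB, Rh-negative mother.
Bilal (type A, Rh-): no genotype consistent with that phenotype can produce a type-A Rh+ child with a type-AB mother.
Felix (type A, Rh-): no genotype consistent with that phenotype can produce a type-A Rh+ child with a type-AB mother.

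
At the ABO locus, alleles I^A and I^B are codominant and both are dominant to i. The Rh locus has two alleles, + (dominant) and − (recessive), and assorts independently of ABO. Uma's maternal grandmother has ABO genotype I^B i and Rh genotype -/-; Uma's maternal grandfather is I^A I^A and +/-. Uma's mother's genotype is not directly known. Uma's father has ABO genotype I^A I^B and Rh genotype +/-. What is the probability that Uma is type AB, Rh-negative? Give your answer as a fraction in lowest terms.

Uma's mother's ABO genotype from I^B i × I^A I^A: 1/2 I^A I^B, 1/2 I^A i.
Crossing each possibility with the father I^A I^B and summing P(type AB): 1/2·1/2 + 1/2·1/4 = 3/8.
Similarly for Rh via the mother's Rh distribution: P(Rh-) = 3/8.
Independent loci: 3/8 × 3/8 = 9/64.

9/64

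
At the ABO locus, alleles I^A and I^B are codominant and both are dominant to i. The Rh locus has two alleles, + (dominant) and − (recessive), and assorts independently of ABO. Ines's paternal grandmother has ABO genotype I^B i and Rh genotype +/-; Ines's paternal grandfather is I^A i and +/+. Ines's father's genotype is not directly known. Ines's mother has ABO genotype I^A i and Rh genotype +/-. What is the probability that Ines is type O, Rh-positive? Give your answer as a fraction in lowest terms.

7/32

Ines's father's ABO genotype from I^B i × I^A i: 1/4 I^A I^B, 1/4 I^A i, 1/4 I^B i, 1/4 i i.
Crossing each possibility with the mother I^A i and summing P(type O): 1/4·0 + 1/4·1/4 + 1/4·1/4 + 1/4·1/2 = 1/4.
Similarly for Rh via the father's Rh distribution: P(Rh+) = 7/8.
Independent loci: 1/4 × 7/8 = 7/32.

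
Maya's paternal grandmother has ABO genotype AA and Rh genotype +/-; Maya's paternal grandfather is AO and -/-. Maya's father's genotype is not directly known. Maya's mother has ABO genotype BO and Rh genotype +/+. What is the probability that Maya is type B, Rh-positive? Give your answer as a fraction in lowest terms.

1/8

Maya's father's ABO genotype from AA × AO: 1/2 AA, 1/2 AO.
Crossing each possibility with the mother BO and summing P(type B): 1/2·0 + 1/2·1/4 = 1/8.
Similarly for Rh via the father's Rh distribution: P(Rh+) = 1.
Independent loci: 1/8 × 1 = 1/8.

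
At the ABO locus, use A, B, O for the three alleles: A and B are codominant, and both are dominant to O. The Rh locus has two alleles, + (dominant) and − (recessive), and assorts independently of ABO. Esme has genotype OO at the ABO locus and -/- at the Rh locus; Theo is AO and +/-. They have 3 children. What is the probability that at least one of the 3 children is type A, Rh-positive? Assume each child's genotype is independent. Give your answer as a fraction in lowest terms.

ABO cross OO × AO → 1/2 O, 1/2 A.
Rh cross -/- × +/- → 1/2 Rh+, 1/2 Rh-; so P(type A, Rh-positive) = 1/2 × 1/2 = 1/4 per child.
P(none) = (3/4)^3 = 27/64; P(at least one) = 1 − 27/64 = 37/64.

37/64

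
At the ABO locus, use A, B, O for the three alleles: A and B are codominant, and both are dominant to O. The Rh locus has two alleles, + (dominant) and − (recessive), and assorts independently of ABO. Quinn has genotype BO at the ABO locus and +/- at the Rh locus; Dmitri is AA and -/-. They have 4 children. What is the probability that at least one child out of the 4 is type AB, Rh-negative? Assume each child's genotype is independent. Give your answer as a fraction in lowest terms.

ABO cross BO × AA → 1/2 A, 1/2 AB.
Rh cross +/- × -/- → 1/2 Rh+, 1/2 Rh-; so P(type AB, Rh-negative) = 1/2 × 1/2 = 1/4 per child.
P(none) = (3/4)^4 = 81/256; P(at least one) = 1 − 81/256 = 175/256.

175/256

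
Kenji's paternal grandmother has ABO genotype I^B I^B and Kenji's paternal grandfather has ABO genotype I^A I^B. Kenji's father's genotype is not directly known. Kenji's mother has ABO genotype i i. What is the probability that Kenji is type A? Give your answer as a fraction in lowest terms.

1/4

Kenji's father's ABO genotype from I^B I^B × I^A I^B: 1/2 I^A I^B, 1/2 I^B I^B.
Crossing each possibility with the mother i i and summing P(type A): 1/2·1/2 + 1/2·0 = 1/4.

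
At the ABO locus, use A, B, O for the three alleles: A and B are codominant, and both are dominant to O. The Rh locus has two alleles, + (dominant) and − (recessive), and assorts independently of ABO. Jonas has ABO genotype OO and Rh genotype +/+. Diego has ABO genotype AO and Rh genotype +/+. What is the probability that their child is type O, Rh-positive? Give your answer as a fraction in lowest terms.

ABO cross OO × AO → offspring phenotypes: 1/2 O, 1/2 A.
Rh cross +/+ × +/+ → 1 Rh+.
Independent loci: P(type O, Rh-positive) = 1/2 × 1 = 1/2.

1/2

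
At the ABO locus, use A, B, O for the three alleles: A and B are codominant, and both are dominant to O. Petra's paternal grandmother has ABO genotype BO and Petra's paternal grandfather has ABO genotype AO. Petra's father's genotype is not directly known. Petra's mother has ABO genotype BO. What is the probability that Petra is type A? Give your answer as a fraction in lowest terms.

1/8

Petra's father's ABO genotype from BO × AO: 1/4 AB, 1/4 AO, 1/4 BO, 1/4 OO.
Crossing each possibility with the mother BO and summing P(type A): 1/4·1/4 + 1/4·1/4 + 1/4·0 + 1/4·0 = 1/8.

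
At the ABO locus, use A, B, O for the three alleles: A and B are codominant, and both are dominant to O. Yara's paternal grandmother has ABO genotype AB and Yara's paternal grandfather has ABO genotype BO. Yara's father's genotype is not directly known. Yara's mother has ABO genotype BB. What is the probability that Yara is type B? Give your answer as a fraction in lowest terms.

Yara's father's ABO genotype from AB × BO: 1/4 AB, 1/4 AO, 1/4 BB, 1/4 BO.
Crossing each possibility with the mother BB and summing P(type B): 1/4·1/2 + 1/4·1/2 + 1/4·1 + 1/4·1 = 3/4.

3/4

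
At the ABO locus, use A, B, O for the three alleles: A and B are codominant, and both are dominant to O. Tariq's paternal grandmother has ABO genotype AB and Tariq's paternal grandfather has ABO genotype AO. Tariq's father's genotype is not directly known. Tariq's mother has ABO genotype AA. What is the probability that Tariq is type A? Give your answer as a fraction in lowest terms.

3/4

Tariq's father's ABO genotype from AB × AO: 1/4 AA, 1/4 AB, 1/4 AO, 1/4 BO.
Crossing each possibility with the mother AA and summing P(type A): 1/4·1 + 1/4·1/2 + 1/4·1 + 1/4·1/2 = 3/4.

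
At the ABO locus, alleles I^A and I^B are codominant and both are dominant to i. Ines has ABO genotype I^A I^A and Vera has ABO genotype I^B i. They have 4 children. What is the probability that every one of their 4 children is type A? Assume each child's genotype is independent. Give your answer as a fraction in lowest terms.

ABO cross I^A I^A × I^B i → 1/2 A, 1/2 AB.
So P(type A) = 1/2 per child.
All 4 independent: (1/2)^4 = 1/16.

1/16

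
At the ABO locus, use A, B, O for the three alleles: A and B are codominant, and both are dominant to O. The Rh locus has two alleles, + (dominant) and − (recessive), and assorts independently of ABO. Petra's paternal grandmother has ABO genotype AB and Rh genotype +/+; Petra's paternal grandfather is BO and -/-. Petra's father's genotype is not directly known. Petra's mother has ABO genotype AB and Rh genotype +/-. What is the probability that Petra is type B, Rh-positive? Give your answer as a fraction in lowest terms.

Petra's father's ABO genotype from AB × BO: 1/4 AB, 1/4 AO, 1/4 BB, 1/4 BO.
Crossing each possibility with the mother AB and summing P(type B): 1/4·1/4 + 1/4·1/4 + 1/4·1/2 + 1/4·1/2 = 3/8.
Similarly for Rh via the father's Rh distribution: P(Rh+) = 3/4.
Independent loci: 3/8 × 3/4 = 9/32.

9/32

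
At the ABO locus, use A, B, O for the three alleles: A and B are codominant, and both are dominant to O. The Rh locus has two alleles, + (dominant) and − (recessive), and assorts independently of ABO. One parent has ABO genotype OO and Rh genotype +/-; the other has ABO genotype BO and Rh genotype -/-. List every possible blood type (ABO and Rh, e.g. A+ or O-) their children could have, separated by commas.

Gametes from OO × BO give offspring ABO genotypes BO, OO, i.e. phenotypes O, B.
Rh cross +/- × -/- → phenotypes Rh+, Rh-.
Combining independently: O+, O-, B+, B-.

O+, O-, B+, B-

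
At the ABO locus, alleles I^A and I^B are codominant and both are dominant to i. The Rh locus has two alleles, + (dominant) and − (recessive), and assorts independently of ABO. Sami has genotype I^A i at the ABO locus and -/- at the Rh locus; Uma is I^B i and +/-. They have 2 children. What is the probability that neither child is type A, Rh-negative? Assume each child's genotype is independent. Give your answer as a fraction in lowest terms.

49/64

ABO cross I^A i × I^B i → 1/4 O, 1/4 A, 1/4 B, 1/4 AB.
Rh cross -/- × +/- → 1/2 Rh+, 1/2 Rh-; so P(type A, Rh-negative) = 1/4 × 1/2 = 1/8 per child.
P(not type A, Rh-negative) = 7/8 for one child; (7/8)^2 = 49/64.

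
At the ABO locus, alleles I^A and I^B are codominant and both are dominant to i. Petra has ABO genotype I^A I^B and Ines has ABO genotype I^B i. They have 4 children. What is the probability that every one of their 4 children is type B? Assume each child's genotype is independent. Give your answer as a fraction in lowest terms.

ABO cross I^A I^B × I^B i → 1/4 A, 1/2 B, 1/4 AB.
So P(type B) = 1/2 per child.
All 4 independent: (1/2)^4 = 1/16.

1/16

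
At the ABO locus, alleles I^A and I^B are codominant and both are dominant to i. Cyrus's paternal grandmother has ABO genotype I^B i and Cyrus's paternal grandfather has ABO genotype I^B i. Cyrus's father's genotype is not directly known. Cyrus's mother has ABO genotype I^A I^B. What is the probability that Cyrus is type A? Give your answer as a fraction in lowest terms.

1/4

Cyrus's father's ABO genotype from I^B i × I^B i: 1/4 I^B I^B, 1/2 I^B i, 1/4 i i.
Crossing each possibility with the mother I^A I^B and summing P(type A): 1/4·0 + 1/2·1/4 + 1/4·1/2 = 1/4.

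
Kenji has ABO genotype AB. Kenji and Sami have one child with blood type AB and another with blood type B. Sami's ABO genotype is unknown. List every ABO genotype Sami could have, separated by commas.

For each candidate genotype of Sami, check whether crossing it with AB can produce every observed child phenotype.
  AA → possible child types {A, AB} ✗
  AB → possible child types {A, B, AB} ✓
  AO → possible child types {A, B, AB} ✓
  BB → possible child types {B, AB} ✓
  BO → possible child types {A, B, AB} ✓
  OO → possible child types {A, B} ✗

AB, AO, BB, BO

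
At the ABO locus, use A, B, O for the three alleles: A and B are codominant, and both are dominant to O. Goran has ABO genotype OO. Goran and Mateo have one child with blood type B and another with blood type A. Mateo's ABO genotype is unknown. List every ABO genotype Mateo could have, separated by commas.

For each candidate genotype of Mateo, check whether crossing it with OO can produce every observed child phenotype.
  AA → possible child types {A} ✗
  AB → possible child types {A, B} ✓
  AO → possible child types {O, A} ✗
  BB → possible child types {B} ✗
  BO → possible child types {O, B} ✗
  OO → possible child types {O} ✗

AB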